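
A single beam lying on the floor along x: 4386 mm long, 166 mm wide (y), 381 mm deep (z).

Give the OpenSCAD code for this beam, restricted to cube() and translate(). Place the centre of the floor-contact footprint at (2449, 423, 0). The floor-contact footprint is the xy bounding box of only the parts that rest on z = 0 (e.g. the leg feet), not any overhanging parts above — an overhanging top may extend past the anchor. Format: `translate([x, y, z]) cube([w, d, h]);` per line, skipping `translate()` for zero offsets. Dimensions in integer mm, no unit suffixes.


translate([256, 340, 0]) cube([4386, 166, 381]);


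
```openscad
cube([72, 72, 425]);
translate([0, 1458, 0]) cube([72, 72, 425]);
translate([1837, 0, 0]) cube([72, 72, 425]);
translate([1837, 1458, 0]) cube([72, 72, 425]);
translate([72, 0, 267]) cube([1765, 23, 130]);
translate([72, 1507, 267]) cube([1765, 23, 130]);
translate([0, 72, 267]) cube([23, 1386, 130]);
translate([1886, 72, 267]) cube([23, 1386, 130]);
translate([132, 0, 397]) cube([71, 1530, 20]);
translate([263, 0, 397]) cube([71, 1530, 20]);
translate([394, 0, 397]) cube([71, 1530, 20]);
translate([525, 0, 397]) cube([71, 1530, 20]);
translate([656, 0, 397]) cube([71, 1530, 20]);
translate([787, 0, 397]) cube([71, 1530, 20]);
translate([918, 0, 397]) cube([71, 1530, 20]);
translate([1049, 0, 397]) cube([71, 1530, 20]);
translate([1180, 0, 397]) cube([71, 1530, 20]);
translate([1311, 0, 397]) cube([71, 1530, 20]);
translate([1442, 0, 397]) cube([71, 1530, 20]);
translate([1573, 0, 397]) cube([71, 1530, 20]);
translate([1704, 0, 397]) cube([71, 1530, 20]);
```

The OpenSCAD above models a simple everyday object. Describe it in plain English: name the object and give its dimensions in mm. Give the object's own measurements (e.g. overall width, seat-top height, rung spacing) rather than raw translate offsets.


A bed frame 1909 mm long (x) by 1530 mm wide (y). Four 72×72 mm corner posts, 425 mm tall, at the corners of the footprint. Four rails of 23 mm thickness and 130 mm height run between adjacent posts with their undersides at z = 267 mm, their outer faces flush with the outside of the frame (the two x-running rails run between the posts' inner faces; the two y-running rails run between the posts' inner faces). 13 slats, each 71 mm wide (x) and 20 mm thick, lie across the top of the two x-running rails, running the full 1530 mm width of the frame in y; along x they sit between the end posts with a 60 mm gap after the −x posts and between neighbouring slats, leaving 62 mm before the +x posts.


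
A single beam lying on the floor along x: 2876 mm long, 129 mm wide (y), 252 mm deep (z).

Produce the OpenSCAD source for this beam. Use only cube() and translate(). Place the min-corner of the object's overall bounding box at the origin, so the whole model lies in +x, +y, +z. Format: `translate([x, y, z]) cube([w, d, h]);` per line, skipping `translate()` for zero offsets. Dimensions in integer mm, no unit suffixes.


cube([2876, 129, 252]);


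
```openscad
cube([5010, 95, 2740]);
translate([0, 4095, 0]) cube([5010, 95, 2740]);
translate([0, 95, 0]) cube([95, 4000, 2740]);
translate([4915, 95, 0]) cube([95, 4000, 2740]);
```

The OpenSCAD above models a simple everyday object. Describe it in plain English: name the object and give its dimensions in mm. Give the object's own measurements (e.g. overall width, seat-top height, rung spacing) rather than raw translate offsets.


The wall frame of a small rectangular building: four walls, each 2740 mm tall and 95 mm thick, enclosing a footprint 5010 mm (x) by 4190 mm (y) outside-to-outside, with no floor or roof. The front and back walls (the −y and +y sides) span the full width; the two side walls fit between them.


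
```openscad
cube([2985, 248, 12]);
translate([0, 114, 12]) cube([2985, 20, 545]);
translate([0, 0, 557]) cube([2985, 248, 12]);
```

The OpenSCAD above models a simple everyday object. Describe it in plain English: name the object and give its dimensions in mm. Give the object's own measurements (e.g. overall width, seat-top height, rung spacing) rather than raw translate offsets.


An I-beam lying along x, 2985 mm long. Overall section height 569 mm. Two flanges 248 mm wide (y) and 12 mm thick, one on the floor and one at the top; a web 20 mm thick runs between them, centred on the flange width.


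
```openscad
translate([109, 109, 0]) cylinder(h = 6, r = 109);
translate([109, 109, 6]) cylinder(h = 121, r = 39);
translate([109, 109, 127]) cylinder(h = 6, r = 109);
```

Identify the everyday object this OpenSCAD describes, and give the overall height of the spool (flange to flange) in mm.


A spool. The overall height is 133 mm.

Three coaxial cylinders, large–small–large — a spool. Two 6 mm flanges and a 121 mm core give 6 + 121 + 6 = 133 mm.


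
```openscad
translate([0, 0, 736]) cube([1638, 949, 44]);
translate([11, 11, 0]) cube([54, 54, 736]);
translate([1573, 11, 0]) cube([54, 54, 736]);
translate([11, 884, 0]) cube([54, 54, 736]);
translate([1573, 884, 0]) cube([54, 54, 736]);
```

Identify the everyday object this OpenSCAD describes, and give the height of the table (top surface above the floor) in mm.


A table. The table height is 780 mm.

A 1638×949×44 slab sits at z = 736 on four 54 mm square posts — a table. The top surface is at 736 + 44 = 780 mm.


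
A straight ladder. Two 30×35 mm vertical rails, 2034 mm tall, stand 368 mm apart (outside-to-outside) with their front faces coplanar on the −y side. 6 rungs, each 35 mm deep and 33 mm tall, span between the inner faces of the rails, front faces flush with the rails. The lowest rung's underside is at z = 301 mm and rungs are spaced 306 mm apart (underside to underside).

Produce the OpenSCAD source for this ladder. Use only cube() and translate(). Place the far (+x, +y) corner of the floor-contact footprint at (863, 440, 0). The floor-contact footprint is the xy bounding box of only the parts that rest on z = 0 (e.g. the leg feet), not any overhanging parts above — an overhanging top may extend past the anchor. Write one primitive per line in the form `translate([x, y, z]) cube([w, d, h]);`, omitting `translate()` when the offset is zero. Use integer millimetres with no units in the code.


translate([495, 405, 0]) cube([30, 35, 2034]);
translate([833, 405, 0]) cube([30, 35, 2034]);
translate([525, 405, 301]) cube([308, 35, 33]);
translate([525, 405, 607]) cube([308, 35, 33]);
translate([525, 405, 913]) cube([308, 35, 33]);
translate([525, 405, 1219]) cube([308, 35, 33]);
translate([525, 405, 1525]) cube([308, 35, 33]);
translate([525, 405, 1831]) cube([308, 35, 33]);


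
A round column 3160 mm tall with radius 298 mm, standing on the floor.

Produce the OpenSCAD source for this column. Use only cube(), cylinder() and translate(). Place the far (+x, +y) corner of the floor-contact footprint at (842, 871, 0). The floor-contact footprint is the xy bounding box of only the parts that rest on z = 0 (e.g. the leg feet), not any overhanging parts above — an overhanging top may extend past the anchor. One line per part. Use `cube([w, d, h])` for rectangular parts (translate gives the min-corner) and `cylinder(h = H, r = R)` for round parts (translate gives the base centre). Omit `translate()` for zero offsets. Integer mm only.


translate([544, 573, 0]) cylinder(h = 3160, r = 298);


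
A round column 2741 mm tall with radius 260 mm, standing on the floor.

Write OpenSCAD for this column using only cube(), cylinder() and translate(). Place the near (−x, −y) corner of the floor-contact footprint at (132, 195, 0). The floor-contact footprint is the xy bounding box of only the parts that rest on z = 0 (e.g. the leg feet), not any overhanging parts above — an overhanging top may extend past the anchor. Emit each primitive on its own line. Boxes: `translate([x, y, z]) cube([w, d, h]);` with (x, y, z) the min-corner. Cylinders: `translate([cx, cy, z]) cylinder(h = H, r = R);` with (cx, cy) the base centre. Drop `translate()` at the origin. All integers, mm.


translate([392, 455, 0]) cylinder(h = 2741, r = 260);


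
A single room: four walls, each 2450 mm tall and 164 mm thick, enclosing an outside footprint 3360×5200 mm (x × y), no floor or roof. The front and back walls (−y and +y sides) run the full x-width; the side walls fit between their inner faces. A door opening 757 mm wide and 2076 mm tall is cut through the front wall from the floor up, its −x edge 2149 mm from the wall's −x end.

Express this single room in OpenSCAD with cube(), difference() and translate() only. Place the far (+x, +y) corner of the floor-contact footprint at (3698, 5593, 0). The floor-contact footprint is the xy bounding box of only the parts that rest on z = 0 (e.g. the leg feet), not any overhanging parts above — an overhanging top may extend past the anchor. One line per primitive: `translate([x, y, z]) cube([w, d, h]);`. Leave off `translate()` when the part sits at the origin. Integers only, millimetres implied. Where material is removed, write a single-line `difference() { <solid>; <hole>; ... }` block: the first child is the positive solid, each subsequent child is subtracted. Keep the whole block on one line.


difference() { translate([338, 393, 0]) cube([3360, 164, 2450]); translate([2487, 393, 0]) cube([757, 164, 2076]); }
translate([338, 5429, 0]) cube([3360, 164, 2450]);
translate([338, 557, 0]) cube([164, 4872, 2450]);
translate([3534, 557, 0]) cube([164, 4872, 2450]);


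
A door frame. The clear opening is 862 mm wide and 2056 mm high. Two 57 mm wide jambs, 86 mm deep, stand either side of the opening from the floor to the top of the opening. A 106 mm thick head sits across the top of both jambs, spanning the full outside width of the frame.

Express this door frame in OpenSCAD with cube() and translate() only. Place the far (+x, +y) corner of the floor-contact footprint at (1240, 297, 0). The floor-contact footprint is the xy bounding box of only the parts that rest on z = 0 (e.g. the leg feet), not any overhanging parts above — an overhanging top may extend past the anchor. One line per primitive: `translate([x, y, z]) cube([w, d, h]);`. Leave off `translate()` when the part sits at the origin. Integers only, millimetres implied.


translate([264, 211, 0]) cube([57, 86, 2056]);
translate([1183, 211, 0]) cube([57, 86, 2056]);
translate([264, 211, 2056]) cube([976, 86, 106]);


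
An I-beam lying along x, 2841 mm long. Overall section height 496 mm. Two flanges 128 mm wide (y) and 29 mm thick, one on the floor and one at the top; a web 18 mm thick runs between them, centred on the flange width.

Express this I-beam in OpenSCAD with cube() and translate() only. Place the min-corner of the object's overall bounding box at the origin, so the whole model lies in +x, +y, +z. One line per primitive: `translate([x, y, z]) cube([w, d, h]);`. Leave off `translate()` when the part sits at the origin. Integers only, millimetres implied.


cube([2841, 128, 29]);
translate([0, 55, 29]) cube([2841, 18, 438]);
translate([0, 0, 467]) cube([2841, 128, 29]);


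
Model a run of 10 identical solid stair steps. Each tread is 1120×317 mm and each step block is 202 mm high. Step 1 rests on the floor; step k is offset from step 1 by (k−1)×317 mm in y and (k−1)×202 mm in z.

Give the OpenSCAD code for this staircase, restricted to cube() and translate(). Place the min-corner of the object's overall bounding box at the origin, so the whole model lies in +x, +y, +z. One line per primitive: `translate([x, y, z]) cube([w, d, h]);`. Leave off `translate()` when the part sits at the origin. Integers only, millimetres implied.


cube([1120, 317, 202]);
translate([0, 317, 202]) cube([1120, 317, 202]);
translate([0, 634, 404]) cube([1120, 317, 202]);
translate([0, 951, 606]) cube([1120, 317, 202]);
translate([0, 1268, 808]) cube([1120, 317, 202]);
translate([0, 1585, 1010]) cube([1120, 317, 202]);
translate([0, 1902, 1212]) cube([1120, 317, 202]);
translate([0, 2219, 1414]) cube([1120, 317, 202]);
translate([0, 2536, 1616]) cube([1120, 317, 202]);
translate([0, 2853, 1818]) cube([1120, 317, 202]);


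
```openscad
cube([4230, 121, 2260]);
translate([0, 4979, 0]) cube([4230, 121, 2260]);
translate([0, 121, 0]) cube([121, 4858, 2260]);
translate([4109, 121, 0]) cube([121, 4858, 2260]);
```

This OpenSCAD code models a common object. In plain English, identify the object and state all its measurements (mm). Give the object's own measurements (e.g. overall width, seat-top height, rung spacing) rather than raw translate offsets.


The wall frame of a small rectangular building: four walls, each 2260 mm tall and 121 mm thick, enclosing a footprint 4230 mm (x) by 5100 mm (y) outside-to-outside, with no floor or roof. The front and back walls (the −y and +y sides) span the full width; the two side walls fit between them.


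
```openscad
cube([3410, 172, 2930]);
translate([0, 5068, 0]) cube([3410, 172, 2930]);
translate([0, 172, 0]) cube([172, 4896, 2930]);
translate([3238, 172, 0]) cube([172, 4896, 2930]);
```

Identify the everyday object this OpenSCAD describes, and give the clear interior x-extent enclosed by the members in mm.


A house (or room) frame. The interior width is 3066 mm.

Four 2930 mm walls enclosing a rectangle with no floor or roof — a room or house frame. Outside width is 3410 mm and wall thickness is 172 mm, so the interior width is 3410 − 2 × 172 = 3066 mm.


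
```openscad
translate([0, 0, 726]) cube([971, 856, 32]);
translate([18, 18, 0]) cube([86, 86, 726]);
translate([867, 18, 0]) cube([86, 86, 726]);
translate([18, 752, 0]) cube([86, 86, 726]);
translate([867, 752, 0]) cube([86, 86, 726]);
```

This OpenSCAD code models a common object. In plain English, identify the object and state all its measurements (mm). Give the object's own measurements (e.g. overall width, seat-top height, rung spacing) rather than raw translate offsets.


A rectangular dining table. The top is 971×856×32 mm with its upper surface at z = 758 mm. It stands on four 86×86 mm square legs, each inset 18 mm from the nearest pair of top edges, running from the floor to the underside of the top.


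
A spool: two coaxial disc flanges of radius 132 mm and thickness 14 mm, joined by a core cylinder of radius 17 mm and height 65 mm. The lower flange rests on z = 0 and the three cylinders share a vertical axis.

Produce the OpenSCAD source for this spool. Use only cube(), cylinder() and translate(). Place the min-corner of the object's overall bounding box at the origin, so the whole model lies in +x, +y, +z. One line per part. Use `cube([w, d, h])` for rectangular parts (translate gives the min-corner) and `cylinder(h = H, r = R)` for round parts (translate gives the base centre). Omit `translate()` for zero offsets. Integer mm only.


translate([132, 132, 0]) cylinder(h = 14, r = 132);
translate([132, 132, 14]) cylinder(h = 65, r = 17);
translate([132, 132, 79]) cylinder(h = 14, r = 132);


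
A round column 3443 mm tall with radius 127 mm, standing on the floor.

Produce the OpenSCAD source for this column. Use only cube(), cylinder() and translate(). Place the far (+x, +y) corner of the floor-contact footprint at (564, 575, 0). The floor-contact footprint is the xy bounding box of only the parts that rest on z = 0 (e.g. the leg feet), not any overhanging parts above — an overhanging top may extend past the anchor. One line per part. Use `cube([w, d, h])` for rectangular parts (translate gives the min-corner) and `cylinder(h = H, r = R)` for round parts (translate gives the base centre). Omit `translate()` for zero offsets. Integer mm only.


translate([437, 448, 0]) cylinder(h = 3443, r = 127);


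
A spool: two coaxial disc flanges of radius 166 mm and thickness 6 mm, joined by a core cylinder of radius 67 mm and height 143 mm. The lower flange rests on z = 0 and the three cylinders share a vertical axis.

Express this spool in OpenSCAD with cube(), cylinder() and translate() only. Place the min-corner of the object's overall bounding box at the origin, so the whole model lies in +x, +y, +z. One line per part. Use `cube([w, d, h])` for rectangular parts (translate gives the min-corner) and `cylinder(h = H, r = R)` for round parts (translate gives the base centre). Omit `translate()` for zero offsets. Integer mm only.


translate([166, 166, 0]) cylinder(h = 6, r = 166);
translate([166, 166, 6]) cylinder(h = 143, r = 67);
translate([166, 166, 149]) cylinder(h = 6, r = 166);


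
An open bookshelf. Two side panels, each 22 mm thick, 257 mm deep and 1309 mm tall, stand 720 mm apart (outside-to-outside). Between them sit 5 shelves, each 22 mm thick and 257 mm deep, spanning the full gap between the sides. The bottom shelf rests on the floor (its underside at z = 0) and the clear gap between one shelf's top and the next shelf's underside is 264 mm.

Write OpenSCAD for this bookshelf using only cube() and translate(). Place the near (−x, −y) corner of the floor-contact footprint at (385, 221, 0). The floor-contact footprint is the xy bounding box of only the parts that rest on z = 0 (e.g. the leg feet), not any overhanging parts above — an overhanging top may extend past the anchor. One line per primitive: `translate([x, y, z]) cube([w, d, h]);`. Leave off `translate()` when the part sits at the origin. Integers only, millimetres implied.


translate([385, 221, 0]) cube([22, 257, 1309]);
translate([1083, 221, 0]) cube([22, 257, 1309]);
translate([407, 221, 0]) cube([676, 257, 22]);
translate([407, 221, 286]) cube([676, 257, 22]);
translate([407, 221, 572]) cube([676, 257, 22]);
translate([407, 221, 858]) cube([676, 257, 22]);
translate([407, 221, 1144]) cube([676, 257, 22]);


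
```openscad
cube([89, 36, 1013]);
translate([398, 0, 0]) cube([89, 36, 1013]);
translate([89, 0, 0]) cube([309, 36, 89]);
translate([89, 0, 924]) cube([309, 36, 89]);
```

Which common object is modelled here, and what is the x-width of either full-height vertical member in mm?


A picture frame. The border width is 89 mm.

Four thin pieces enclosing a rectangular opening — a picture frame. The two full-height stiles are 1013 mm tall; the top rail sits at z = 924 and is 89 mm tall, so the border above the opening is 1013 − 924 = 89 mm, matching the stile x-width.


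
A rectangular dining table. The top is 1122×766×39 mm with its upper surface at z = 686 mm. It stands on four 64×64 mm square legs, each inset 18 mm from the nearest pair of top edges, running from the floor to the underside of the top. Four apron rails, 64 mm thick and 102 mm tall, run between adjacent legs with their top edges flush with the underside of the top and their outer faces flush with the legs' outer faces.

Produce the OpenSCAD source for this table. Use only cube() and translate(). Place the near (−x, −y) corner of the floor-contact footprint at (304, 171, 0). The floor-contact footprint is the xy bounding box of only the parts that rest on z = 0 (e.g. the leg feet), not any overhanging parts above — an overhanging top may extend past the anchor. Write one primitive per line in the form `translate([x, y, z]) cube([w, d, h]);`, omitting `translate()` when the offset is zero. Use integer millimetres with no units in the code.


translate([286, 153, 647]) cube([1122, 766, 39]);
translate([304, 171, 0]) cube([64, 64, 647]);
translate([1326, 171, 0]) cube([64, 64, 647]);
translate([304, 837, 0]) cube([64, 64, 647]);
translate([1326, 837, 0]) cube([64, 64, 647]);
translate([368, 171, 545]) cube([958, 64, 102]);
translate([368, 837, 545]) cube([958, 64, 102]);
translate([304, 235, 545]) cube([64, 602, 102]);
translate([1326, 235, 545]) cube([64, 602, 102]);


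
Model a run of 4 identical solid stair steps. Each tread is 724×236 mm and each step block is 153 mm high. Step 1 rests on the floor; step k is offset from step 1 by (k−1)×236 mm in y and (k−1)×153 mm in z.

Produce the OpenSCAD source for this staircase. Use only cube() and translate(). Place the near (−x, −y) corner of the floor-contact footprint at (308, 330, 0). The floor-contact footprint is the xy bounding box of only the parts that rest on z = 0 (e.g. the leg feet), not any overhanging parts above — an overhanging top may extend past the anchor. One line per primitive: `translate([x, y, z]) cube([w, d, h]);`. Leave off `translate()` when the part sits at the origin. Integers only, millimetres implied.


translate([308, 330, 0]) cube([724, 236, 153]);
translate([308, 566, 153]) cube([724, 236, 153]);
translate([308, 802, 306]) cube([724, 236, 153]);
translate([308, 1038, 459]) cube([724, 236, 153]);


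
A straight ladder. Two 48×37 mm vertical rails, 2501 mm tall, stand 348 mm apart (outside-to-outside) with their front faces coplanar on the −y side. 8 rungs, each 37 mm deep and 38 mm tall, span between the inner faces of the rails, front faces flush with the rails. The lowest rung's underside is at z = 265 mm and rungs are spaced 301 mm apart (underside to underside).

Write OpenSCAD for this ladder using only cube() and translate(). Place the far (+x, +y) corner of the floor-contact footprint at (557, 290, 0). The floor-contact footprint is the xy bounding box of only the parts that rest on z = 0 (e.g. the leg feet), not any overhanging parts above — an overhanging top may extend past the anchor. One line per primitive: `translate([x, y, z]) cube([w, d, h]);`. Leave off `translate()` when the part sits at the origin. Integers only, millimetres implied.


// rung span = 348 - 2*48 = 252
// rung[k] z = 265 + k*301
translate([209, 253, 0]) cube([48, 37, 2501]);
translate([509, 253, 0]) cube([48, 37, 2501]);
translate([257, 253, 265]) cube([252, 37, 38]);
translate([257, 253, 566]) cube([252, 37, 38]);
translate([257, 253, 867]) cube([252, 37, 38]);
translate([257, 253, 1168]) cube([252, 37, 38]);
translate([257, 253, 1469]) cube([252, 37, 38]);
translate([257, 253, 1770]) cube([252, 37, 38]);
translate([257, 253, 2071]) cube([252, 37, 38]);
translate([257, 253, 2372]) cube([252, 37, 38]);


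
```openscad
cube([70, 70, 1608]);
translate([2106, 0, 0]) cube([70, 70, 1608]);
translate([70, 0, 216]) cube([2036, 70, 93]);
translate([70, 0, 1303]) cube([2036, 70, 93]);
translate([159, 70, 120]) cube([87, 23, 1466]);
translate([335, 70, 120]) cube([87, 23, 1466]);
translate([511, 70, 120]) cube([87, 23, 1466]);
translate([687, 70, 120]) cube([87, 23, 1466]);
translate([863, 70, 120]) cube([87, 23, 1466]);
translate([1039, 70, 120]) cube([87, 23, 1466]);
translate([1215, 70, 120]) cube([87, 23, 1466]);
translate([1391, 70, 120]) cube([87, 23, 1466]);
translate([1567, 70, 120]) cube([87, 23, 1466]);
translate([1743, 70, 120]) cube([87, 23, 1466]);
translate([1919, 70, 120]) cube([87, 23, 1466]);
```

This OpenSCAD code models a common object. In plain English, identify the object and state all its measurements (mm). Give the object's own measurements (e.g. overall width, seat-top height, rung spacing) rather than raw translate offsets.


A fence section. Two 70×70 mm posts, 1608 mm tall, stand on the floor with a clear span of 2036 mm between their inner faces. Two horizontal rails of 70×93 mm section span the gap between the posts with their undersides at z = 216 mm and z = 1303 mm, flush with the posts' −y face. 11 pickets, each 87 mm wide, 23 mm thick and 1466 mm tall, are fixed to the +y face of the rails with their bottoms at z = 120 mm, spaced across the span with a 89 mm gap after the −x post and between neighbouring pickets, with 100 mm left before the +x post.


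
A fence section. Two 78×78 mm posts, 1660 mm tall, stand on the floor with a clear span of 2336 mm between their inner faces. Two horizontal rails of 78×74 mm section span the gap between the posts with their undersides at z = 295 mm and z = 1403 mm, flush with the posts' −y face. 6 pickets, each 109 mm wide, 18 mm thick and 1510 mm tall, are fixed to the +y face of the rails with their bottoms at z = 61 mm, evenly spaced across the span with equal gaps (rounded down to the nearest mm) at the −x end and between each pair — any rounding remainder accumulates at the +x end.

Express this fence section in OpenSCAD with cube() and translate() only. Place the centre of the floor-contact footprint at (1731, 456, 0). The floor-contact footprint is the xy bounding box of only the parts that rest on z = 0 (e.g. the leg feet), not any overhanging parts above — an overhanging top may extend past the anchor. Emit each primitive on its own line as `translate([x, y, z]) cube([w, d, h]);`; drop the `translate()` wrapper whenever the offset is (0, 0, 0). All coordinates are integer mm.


translate([485, 417, 0]) cube([78, 78, 1660]);
translate([2899, 417, 0]) cube([78, 78, 1660]);
translate([563, 417, 295]) cube([2336, 78, 74]);
translate([563, 417, 1403]) cube([2336, 78, 74]);
translate([803, 495, 61]) cube([109, 18, 1510]);
translate([1152, 495, 61]) cube([109, 18, 1510]);
translate([1501, 495, 61]) cube([109, 18, 1510]);
translate([1850, 495, 61]) cube([109, 18, 1510]);
translate([2199, 495, 61]) cube([109, 18, 1510]);
translate([2548, 495, 61]) cube([109, 18, 1510]);


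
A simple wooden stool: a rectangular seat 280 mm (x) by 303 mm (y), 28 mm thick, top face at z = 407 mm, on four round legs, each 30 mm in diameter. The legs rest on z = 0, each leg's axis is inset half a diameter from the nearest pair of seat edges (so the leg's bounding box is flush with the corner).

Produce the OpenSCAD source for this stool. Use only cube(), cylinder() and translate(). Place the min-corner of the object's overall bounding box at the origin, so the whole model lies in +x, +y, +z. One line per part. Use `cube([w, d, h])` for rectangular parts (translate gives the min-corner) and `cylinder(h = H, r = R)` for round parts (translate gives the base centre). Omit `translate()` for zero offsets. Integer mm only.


translate([0, 0, 379]) cube([280, 303, 28]);
translate([15, 15, 0]) cylinder(h = 379, r = 15);
translate([265, 15, 0]) cylinder(h = 379, r = 15);
translate([15, 288, 0]) cylinder(h = 379, r = 15);
translate([265, 288, 0]) cylinder(h = 379, r = 15);


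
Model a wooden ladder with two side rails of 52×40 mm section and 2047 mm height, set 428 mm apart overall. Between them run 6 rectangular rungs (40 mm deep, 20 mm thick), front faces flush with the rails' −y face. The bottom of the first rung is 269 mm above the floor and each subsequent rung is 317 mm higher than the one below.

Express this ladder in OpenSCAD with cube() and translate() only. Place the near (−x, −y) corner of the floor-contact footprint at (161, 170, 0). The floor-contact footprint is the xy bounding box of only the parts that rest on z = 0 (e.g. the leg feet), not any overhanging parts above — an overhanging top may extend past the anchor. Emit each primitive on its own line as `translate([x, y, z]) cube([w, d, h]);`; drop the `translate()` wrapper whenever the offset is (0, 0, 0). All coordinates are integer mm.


translate([161, 170, 0]) cube([52, 40, 2047]);
translate([537, 170, 0]) cube([52, 40, 2047]);
translate([213, 170, 269]) cube([324, 40, 20]);
translate([213, 170, 586]) cube([324, 40, 20]);
translate([213, 170, 903]) cube([324, 40, 20]);
translate([213, 170, 1220]) cube([324, 40, 20]);
translate([213, 170, 1537]) cube([324, 40, 20]);
translate([213, 170, 1854]) cube([324, 40, 20]);


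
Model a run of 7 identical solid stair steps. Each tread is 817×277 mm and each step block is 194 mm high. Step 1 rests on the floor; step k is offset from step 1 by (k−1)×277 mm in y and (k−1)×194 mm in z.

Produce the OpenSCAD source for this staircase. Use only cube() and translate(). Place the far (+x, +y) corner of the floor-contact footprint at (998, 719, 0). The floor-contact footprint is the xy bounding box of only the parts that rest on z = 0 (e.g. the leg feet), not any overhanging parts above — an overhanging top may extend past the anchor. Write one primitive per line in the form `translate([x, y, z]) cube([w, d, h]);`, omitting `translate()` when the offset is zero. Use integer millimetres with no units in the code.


translate([181, 442, 0]) cube([817, 277, 194]);
translate([181, 719, 194]) cube([817, 277, 194]);
translate([181, 996, 388]) cube([817, 277, 194]);
translate([181, 1273, 582]) cube([817, 277, 194]);
translate([181, 1550, 776]) cube([817, 277, 194]);
translate([181, 1827, 970]) cube([817, 277, 194]);
translate([181, 2104, 1164]) cube([817, 277, 194]);


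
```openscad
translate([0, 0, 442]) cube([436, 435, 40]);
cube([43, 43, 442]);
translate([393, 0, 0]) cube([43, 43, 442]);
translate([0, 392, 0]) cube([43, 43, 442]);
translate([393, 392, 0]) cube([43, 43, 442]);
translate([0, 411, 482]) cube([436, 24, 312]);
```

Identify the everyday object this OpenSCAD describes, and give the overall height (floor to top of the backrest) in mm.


A chair. The overall height is 794 mm.

A slab on four corner posts with a tall panel at the back — a chair. The seat slab sits at z = 442 with thickness 40, and the 312 mm backrest starts at the seat top, so the overall height is 442 + 40 + 312 = 794 mm.


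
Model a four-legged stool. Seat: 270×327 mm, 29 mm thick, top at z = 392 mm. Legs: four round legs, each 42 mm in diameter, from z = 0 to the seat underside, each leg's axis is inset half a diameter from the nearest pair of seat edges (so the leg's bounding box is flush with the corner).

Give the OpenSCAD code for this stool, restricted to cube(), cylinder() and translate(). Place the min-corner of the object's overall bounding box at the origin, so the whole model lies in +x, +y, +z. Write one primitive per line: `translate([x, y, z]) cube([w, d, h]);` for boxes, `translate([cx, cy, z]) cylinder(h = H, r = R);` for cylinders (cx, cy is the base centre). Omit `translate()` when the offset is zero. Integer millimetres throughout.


// leg_h = 392 - 29 = 363
translate([0, 0, 363]) cube([270, 327, 29]);
translate([21, 21, 0]) cylinder(h = 363, r = 21);
translate([249, 21, 0]) cylinder(h = 363, r = 21);
translate([21, 306, 0]) cylinder(h = 363, r = 21);
translate([249, 306, 0]) cylinder(h = 363, r = 21);


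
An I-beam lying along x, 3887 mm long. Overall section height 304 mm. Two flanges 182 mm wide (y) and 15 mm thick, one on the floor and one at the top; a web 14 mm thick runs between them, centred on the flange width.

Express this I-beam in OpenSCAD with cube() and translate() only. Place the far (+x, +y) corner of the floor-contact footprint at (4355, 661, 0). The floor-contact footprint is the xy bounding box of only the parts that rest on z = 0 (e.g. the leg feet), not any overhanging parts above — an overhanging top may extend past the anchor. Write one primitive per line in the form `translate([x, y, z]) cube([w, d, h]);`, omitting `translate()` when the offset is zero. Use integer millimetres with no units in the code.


translate([468, 479, 0]) cube([3887, 182, 15]);
translate([468, 563, 15]) cube([3887, 14, 274]);
translate([468, 479, 289]) cube([3887, 182, 15]);


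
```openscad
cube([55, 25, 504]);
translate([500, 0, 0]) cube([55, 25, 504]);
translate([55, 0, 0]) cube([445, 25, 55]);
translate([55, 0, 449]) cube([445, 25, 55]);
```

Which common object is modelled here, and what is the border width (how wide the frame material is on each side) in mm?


A picture frame. The border width is 55 mm.

Four thin pieces enclosing a rectangular opening — a picture frame. The two full-height stiles are 504 mm tall; the top rail sits at z = 449 and is 55 mm tall, so the border above the opening is 504 − 449 = 55 mm, matching the stile x-width.


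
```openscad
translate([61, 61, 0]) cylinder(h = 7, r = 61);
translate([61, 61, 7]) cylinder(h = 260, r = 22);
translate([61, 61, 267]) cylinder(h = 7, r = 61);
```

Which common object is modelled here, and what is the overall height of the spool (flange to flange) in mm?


A spool. The overall height is 274 mm.

Three coaxial cylinders, large–small–large — a spool. Two 7 mm flanges and a 260 mm core give 7 + 260 + 7 = 274 mm.


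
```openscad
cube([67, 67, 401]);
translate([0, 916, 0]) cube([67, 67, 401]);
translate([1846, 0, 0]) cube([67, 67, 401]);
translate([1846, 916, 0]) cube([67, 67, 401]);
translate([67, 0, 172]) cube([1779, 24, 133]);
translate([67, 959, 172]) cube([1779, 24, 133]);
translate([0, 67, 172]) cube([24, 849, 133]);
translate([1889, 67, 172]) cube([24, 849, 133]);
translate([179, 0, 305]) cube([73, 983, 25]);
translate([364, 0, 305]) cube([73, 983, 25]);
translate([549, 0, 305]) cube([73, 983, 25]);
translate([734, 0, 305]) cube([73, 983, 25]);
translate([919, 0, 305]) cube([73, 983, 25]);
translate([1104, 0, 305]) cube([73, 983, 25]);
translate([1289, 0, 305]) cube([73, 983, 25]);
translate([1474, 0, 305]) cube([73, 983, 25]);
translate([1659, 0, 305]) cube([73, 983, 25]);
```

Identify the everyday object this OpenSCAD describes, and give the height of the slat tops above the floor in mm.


A bed frame. The slat-top height is 330 mm.

Four posts, four rails, and a row of slats — a bed frame. Slats sit on the rails at z = 172 + 133 = 305; with slat thickness 25, the top is 330 mm.


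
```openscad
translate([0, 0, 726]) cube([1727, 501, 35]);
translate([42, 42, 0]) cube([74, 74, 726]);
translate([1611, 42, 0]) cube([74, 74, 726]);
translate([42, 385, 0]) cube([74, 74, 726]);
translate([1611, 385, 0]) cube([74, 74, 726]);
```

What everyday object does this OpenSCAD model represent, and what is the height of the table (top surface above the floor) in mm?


A table. The table height is 761 mm.

A 1727×501×35 slab sits at z = 726 on four 74 mm square posts — a table. The top surface is at 726 + 35 = 761 mm.


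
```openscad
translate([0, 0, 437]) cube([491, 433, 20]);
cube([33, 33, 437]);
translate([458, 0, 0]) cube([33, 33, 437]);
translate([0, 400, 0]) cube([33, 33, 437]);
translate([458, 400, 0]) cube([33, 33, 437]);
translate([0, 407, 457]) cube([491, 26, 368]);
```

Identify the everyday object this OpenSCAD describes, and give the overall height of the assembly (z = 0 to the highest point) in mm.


A chair. The overall height is 825 mm.

A slab on four corner posts with a tall panel at the back — a chair. The seat slab sits at z = 437 with thickness 20, and the 368 mm backrest starts at the seat top, so the overall height is 437 + 20 + 368 = 825 mm.


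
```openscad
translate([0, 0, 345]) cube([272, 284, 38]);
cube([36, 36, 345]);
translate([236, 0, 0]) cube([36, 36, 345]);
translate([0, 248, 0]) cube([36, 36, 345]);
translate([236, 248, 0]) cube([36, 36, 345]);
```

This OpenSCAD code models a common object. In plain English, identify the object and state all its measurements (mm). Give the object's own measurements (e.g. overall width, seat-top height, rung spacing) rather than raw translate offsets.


A four-legged stool. The seat is a 272×284×38 mm slab whose top surface is at z = 383 mm; four square legs, each 36×36 mm in cross-section, run from the floor (z = 0) to the underside of the seat, each flush with a corner of the seat.


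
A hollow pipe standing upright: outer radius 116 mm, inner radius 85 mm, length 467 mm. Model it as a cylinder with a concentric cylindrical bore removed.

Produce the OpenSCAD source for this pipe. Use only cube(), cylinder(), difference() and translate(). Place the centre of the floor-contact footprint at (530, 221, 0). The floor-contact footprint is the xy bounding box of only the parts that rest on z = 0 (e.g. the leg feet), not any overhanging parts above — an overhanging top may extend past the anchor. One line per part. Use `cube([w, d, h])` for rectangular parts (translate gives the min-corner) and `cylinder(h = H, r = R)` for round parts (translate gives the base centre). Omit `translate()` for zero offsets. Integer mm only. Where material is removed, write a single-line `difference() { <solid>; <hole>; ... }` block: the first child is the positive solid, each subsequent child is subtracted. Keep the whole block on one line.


difference() { translate([530, 221, 0]) cylinder(h = 467, r = 116); translate([530, 221, 0]) cylinder(h = 467, r = 85); }


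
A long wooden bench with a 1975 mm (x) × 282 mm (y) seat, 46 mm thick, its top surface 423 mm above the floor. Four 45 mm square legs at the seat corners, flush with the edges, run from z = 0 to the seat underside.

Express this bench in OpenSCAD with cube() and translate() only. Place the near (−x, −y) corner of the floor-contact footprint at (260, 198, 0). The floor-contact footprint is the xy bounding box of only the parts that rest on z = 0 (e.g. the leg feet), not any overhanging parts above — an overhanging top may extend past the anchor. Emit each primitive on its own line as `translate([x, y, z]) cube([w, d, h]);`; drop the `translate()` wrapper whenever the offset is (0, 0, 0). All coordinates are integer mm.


// leg_h = 423 − 46 = 377
translate([260, 198, 377]) cube([1975, 282, 46]);
translate([260, 198, 0]) cube([45, 45, 377]);
translate([260, 435, 0]) cube([45, 45, 377]);
translate([2190, 198, 0]) cube([45, 45, 377]);
translate([2190, 435, 0]) cube([45, 45, 377]);


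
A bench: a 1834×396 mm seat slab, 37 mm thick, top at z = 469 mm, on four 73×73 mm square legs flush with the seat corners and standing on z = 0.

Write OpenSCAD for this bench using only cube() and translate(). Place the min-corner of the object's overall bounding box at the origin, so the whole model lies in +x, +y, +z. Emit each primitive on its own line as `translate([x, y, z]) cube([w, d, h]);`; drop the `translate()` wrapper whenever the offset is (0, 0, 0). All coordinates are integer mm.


translate([0, 0, 432]) cube([1834, 396, 37]);
cube([73, 73, 432]);
translate([0, 323, 0]) cube([73, 73, 432]);
translate([1761, 0, 0]) cube([73, 73, 432]);
translate([1761, 323, 0]) cube([73, 73, 432]);


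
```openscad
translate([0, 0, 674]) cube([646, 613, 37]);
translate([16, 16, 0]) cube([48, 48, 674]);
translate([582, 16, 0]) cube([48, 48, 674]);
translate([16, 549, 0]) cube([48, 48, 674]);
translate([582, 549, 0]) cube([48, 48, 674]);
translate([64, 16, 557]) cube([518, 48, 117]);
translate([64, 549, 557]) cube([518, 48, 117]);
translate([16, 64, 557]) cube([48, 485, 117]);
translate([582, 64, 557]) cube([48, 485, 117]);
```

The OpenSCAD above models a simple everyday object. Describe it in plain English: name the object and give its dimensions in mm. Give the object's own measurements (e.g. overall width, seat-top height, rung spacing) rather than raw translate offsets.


A rectangular dining table. The top is 646×613×37 mm with its upper surface at z = 711 mm. It stands on four 48×48 mm square legs, each inset 16 mm from the nearest pair of top edges, running from the floor to the underside of the top. Four apron rails, 48 mm thick and 117 mm tall, run between adjacent legs with their top edges flush with the underside of the top and their outer faces flush with the legs' outer faces.


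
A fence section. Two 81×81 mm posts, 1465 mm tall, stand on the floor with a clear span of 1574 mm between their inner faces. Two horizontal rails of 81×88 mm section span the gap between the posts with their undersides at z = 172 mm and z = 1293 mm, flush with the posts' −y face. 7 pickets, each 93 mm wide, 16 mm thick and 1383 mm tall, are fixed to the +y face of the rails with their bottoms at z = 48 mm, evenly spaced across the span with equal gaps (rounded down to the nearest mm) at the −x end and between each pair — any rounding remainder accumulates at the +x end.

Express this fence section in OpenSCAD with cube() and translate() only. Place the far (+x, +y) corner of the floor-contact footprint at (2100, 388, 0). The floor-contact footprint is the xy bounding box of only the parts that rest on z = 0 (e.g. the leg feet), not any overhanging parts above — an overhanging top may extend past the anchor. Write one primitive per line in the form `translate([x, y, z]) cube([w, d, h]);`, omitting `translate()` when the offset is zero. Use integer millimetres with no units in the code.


translate([364, 307, 0]) cube([81, 81, 1465]);
translate([2019, 307, 0]) cube([81, 81, 1465]);
translate([445, 307, 172]) cube([1574, 81, 88]);
translate([445, 307, 1293]) cube([1574, 81, 88]);
translate([560, 388, 48]) cube([93, 16, 1383]);
translate([768, 388, 48]) cube([93, 16, 1383]);
translate([976, 388, 48]) cube([93, 16, 1383]);
translate([1184, 388, 48]) cube([93, 16, 1383]);
translate([1392, 388, 48]) cube([93, 16, 1383]);
translate([1600, 388, 48]) cube([93, 16, 1383]);
translate([1808, 388, 48]) cube([93, 16, 1383]);
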